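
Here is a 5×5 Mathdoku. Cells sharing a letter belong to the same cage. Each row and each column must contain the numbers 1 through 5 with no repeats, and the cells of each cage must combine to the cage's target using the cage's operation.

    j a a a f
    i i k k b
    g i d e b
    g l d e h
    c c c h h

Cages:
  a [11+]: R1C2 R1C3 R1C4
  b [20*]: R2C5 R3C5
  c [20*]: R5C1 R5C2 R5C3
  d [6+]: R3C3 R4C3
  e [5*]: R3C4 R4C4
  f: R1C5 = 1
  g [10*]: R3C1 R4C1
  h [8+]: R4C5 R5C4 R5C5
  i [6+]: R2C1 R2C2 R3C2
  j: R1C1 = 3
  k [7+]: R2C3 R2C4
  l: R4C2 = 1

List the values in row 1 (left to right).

3 4 5 2 1

Cage j is a single given cell; hence R1C1 = 3.
F is a freebie; hence R1C5 = 1.
L is a freebie; hence R4C2 = 1.
1 is placed in row 4, which forces R4C4 = 5.
Cage i has sum 6; hence R2C1 = 1.
Cage g's pair has product 10, which forces R3C1 = 5.
Column 4 already has 5, which forces R3C4 = 1.
Row 3 already has 5, so R3C5 = 4.
5 is placed in row 4, which forces R4C1 = 2.
Row 4 now contains 2, leaving R4C3 = 4.
Row 4 now contains 2, which forces R4C5 = 3.
Column 1 now contains 5, leaving R5C1 = 4.
4 is placed in row 5, so R5C2 = 5.
Row 5 already has 5; hence R5C3 = 1.
Row 5 already has 5, leaving R5C5 = 2.
Cage a has sum 11, which forces R1C3 = 5.
5 is placed in column 3, so R2C3 = 3.
4 is placed in column 5, which forces R2C5 = 5.
Row 3 now contains 4; hence R3C3 = 2.
Row 5 already has 2, which forces R5C4 = 3.
3 is placed in row 2, leaving R2C2 = 2.
Cage k's pair has sum 7, which forces R2C4 = 4.
Row 3 now contains 2, which forces R3C2 = 3.
Column 2 already has 2, leaving R1C2 = 4.
4 is placed in column 4; hence R1C4 = 2.
Filled in: 3 4 5 2 1 / 1 2 3 4 5 / 5 3 2 1 4 / 2 1 4 5 3 / 4 5 1 3 2.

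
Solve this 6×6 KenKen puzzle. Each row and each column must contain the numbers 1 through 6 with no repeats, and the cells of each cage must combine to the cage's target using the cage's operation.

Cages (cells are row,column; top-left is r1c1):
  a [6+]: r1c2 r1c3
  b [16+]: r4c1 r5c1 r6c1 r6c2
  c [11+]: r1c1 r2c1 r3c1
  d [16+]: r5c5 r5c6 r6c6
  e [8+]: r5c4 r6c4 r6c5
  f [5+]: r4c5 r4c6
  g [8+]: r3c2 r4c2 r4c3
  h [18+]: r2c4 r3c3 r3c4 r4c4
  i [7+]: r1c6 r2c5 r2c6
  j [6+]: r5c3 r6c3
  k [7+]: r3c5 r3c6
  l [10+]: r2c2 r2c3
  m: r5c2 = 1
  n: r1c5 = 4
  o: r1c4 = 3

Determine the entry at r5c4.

O is a freebie; hence r1c4 = 3.
Cage n is given, so r1c5 = 4.
Cage m is a single given cell; hence r5c2 = 1.
Cage a's pair has sum 6, leaving r1c2 = 5.
Cage a needs two cells with sum 6; hence r1c3 = 1.
Row 1 now contains 1, so r1c6 = 2.
2 is placed in row 1, leaving r1c1 = 6.
Row 2 needs a 5, and only r2c4 is open for it.
In row 4, 5 can only go at r4c1, so r4c1 = 5.
The only place for 1 in row 4 is r4c5.
1 is placed in column 5; hence r2c5 = 2.
The 3 cells of cage i must have sum 7; hence r2c6 = 3.
Cage f's pair has sum 5; hence r4c6 = 4.
Column 6 now contains 4, which forces r5c6 = 6.
Column 6 now contains 6; hence r6c6 = 5.
The 3 cells of cage g must have sum 8; hence r3c2 = 3.
The two cells of cage k must have sum 7, so r3c5 = 6.
Column 6 now contains 5, leaving r3c6 = 1.
4 is placed in row 4; hence r4c2 = 2.
Cage g needs sum 8, leaving r4c3 = 3.
Row 4 already has 2, so r4c4 = 6.
Cage e has sum 8, so r5c4 = 4.
Row 5 already has 6, leaving r5c5 = 5.
Cage e has sum 8, leaving r6c4 = 1.
Row 6 already has 5, leaving r6c5 = 3.
Cage c needs sum 11, leaving r2c1 = 1.
Row 3 now contains 1, which forces r3c1 = 4.
Row 3 already has 6, so r3c3 = 5.
Column 4 already has 4; hence r3c4 = 2.
Cage b needs sum 16; hence r5c1 = 3.
Row 5 already has 4, which forces r5c3 = 2.
Row 6 now contains 3, leaving r6c1 = 2.
The 4 cells of cage b must have sum 16, leaving r6c2 = 6.
Cage j needs two cells with sum 6, leaving r6c3 = 4.
Column 2 now contains 6; hence r2c2 = 4.
Column 3 now contains 4, so r2c3 = 6.
Completed grid: 6 5 1 3 4 2 / 1 4 6 5 2 3 / 4 3 5 2 6 1 / 5 2 3 6 1 4 / 3 1 2 4 5 6 / 2 6 4 1 3 5.

4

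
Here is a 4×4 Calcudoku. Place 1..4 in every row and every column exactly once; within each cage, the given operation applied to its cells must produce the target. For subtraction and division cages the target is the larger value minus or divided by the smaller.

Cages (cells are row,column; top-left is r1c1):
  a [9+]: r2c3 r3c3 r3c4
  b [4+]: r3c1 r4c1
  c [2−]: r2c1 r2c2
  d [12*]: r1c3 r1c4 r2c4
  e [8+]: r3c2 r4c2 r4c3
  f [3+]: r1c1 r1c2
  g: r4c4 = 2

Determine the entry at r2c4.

Cage g is given; hence r4c4 = 2.
In row 3, 2 can only go at r3c3, so r3c3 = 2.
In column 1, 4 can only go at r2c1, so r2c1 = 4.
Cage c's pair has difference 2, leaving r2c2 = 2.
Row 2 already has 4; hence r2c3 = 3.
3 is placed in row 2; hence r2c4 = 1.
Cage a has sum 9; hence r3c4 = 4.
The two cells of cage f must have sum 3, so r1c1 = 2.
2 is placed in column 2; hence r1c2 = 1.
Cage d needs product 12; hence r1c3 = 4.
Column 4 already has 4, leaving r1c4 = 3.
1 is placed in column 2, which forces r3c2 = 3.
Column 2 now contains 3; hence r4c2 = 4.
Column 3 already has 4, which forces r4c3 = 1.
3 is placed in row 3, so r3c1 = 1.
Row 4 already has 1, which forces r4c1 = 3.
The full grid is 2 1 4 3 / 4 2 3 1 / 1 3 2 4 / 3 4 1 2.

1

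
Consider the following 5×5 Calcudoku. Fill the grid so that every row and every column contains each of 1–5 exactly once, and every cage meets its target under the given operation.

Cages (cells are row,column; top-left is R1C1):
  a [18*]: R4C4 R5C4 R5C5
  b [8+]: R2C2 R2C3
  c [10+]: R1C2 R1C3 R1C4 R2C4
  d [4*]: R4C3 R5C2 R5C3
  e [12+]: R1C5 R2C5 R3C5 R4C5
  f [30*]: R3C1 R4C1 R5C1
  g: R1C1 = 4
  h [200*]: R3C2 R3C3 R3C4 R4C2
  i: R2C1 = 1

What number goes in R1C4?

Cage g is given, which forces R1C1 = 4.
I is a freebie; hence R2C1 = 1.
Cage h needs product 200, which forces R4C2 = 5.
The 3 cells of cage a must have product 18, leaving R4C4 = 3.
Cage a has product 18, leaving R5C4 = 2.
The 3 cells of cage a must have product 18, so R5C5 = 3.
Cage c has sum 10, so R1C4 = 1.
5 is placed in column 2, so R2C2 = 3.
The two cells of cage b must have sum 8, so R2C3 = 5.
Column 4 already has 2, so R2C4 = 4.
Row 2 already has 4, which forces R2C5 = 2.
The 3 cells of cage f must have product 30, leaving R3C1 = 3.
Column 4 already has 4; hence R3C4 = 5.
Row 4 now contains 3; hence R4C1 = 2.
Cage d needs product 4; hence R4C3 = 1.
Row 4 already has 1, leaving R4C5 = 4.
3 is placed in row 5, which forces R5C1 = 5.
Row 5 now contains 2; hence R5C2 = 1.
Cage d needs product 4, so R5C3 = 4.
Column 2 now contains 3; hence R1C2 = 2.
Cage c needs sum 10, leaving R1C3 = 3.
2 is placed in column 5, which forces R1C5 = 5.
The 4 cells of cage h must have product 200, which forces R3C2 = 4.
4 is placed in column 3, leaving R3C3 = 2.
Column 5 now contains 4, which forces R3C5 = 1.
The full grid is 4 2 3 1 5 / 1 3 5 4 2 / 3 4 2 5 1 / 2 5 1 3 4 / 5 1 4 2 3.

1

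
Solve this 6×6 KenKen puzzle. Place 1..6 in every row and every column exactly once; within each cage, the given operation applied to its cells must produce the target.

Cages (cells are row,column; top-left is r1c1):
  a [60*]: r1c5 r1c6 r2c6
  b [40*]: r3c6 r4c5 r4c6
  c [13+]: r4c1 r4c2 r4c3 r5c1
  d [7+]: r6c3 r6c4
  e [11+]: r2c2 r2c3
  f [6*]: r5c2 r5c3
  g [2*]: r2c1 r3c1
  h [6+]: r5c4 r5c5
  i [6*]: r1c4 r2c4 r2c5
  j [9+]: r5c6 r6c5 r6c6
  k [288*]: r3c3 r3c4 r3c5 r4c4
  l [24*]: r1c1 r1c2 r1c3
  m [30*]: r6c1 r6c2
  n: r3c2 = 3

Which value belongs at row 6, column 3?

Cage n is given, leaving r3c2 = 3.
Cage k has product 288, which forces r4c4 = 6.
In row 2, 4 can only go at r2c6, so r2c6 = 4.
Cage b needs product 40, leaving r4c5 = 4.
The only place for 1 in row 3 is r3c1.
Column 1 now contains 1, leaving r2c1 = 2.
The 3 cells of cage i must have product 6; hence r1c4 = 2.
Column 4 now contains 2, so r3c4 = 4.
In row 3, 5 can only go at r3c6, so r3c6 = 5.
Cage a needs product 60, which forces r1c5 = 5.
Column 6 now contains 5, which forces r1c6 = 3.
Column 6 now contains 5, which forces r4c6 = 2.
Column 5 now contains 5, leaving r5c5 = 1.
Row 5 now contains 1, leaving r5c6 = 6.
Column 6 already has 6, which forces r6c6 = 1.
The 3 cells of cage i must have product 6, so r2c4 = 1.
Column 5 already has 1, which forces r2c5 = 3.
Cage c has sum 13, leaving r5c1 = 4.
Row 5 already has 6, which forces r5c2 = 2.
Row 5 already has 6; hence r5c3 = 3.
Row 5 now contains 1; hence r5c4 = 5.
Column 4 now contains 5; hence r6c4 = 3.
The 3 cells of cage j must have sum 9; hence r6c5 = 2.
Column 1 now contains 4, so r1c1 = 6.
Cage k has product 288; hence r3c3 = 2.
Column 5 already has 2, so r3c5 = 6.
The 4 cells of cage c must have sum 13, leaving r4c1 = 3.
6 is placed in column 1, leaving r6c1 = 5.
5 is placed in row 6, leaving r6c2 = 6.
2 is placed in row 6, so r6c3 = 4.
Cage l has product 24, so r1c2 = 4.
Column 3 now contains 4; hence r1c3 = 1.
Column 2 now contains 6, so r2c2 = 5.
Cage e's pair has sum 11, so r2c3 = 6.
Column 2 now contains 5, which forces r4c2 = 1.
Column 3 already has 1, which forces r4c3 = 5.
Completed grid: 6 4 1 2 5 3 / 2 5 6 1 3 4 / 1 3 2 4 6 5 / 3 1 5 6 4 2 / 4 2 3 5 1 6 / 5 6 4 3 2 1.

4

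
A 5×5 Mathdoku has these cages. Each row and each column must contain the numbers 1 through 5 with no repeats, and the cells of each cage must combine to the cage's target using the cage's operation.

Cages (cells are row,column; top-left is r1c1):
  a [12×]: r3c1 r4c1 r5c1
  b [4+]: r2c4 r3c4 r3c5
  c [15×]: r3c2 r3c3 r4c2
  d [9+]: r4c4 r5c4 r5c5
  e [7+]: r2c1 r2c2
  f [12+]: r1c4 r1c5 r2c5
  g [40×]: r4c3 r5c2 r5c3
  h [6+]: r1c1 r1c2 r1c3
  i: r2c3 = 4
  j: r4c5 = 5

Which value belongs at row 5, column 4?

3

Cage i is given, leaving r2c3 = 4.
Cage b has sum 4, so r2c4 = 1.
Cage b has sum 4; hence r3c4 = 2.
The 3 cells of cage b must have sum 4, so r3c5 = 1.
Cage j is given, so r4c5 = 5.
Cage f has sum 12, leaving r1c4 = 5.
Cage f has sum 12; hence r1c5 = 4.
Column 5 already has 5; hence r2c5 = 3.
The 3 cells of cage c must have product 15, so r4c2 = 1.
Row 4 already has 5; hence r4c3 = 2.
The 3 cells of cage g must have product 40, leaving r5c2 = 4.
Cage g needs product 40; hence r5c3 = 5.
4 is placed in row 5, so r5c4 = 3.
The 3 cells of cage d must have sum 9; hence r5c5 = 2.
Cage c needs product 15, so r3c2 = 5.
Column 3 now contains 5, so r3c3 = 3.
Column 4 already has 3, so r4c4 = 4.
3 is placed in row 5, leaving r5c1 = 1.
3 is placed in column 3, leaving r1c3 = 1.
The two cells of cage e must have sum 7, leaving r2c1 = 5.
5 is placed in column 2, leaving r2c2 = 2.
3 is placed in row 3, so r3c1 = 4.
4 is placed in row 4, which forces r4c1 = 3.
Column 1 now contains 3, which forces r1c1 = 2.
Column 2 now contains 2, leaving r1c2 = 3.
The full grid is 2 3 1 5 4 / 5 2 4 1 3 / 4 5 3 2 1 / 3 1 2 4 5 / 1 4 5 3 2.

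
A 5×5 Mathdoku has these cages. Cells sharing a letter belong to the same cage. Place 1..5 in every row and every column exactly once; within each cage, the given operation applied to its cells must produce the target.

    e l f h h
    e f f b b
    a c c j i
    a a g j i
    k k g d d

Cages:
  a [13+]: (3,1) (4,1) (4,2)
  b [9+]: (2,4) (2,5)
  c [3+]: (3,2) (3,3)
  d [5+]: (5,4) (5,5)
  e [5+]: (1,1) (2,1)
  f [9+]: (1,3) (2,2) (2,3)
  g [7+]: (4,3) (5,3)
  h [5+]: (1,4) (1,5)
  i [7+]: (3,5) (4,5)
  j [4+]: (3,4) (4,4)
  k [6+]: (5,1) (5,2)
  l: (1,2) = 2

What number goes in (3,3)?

Cage l is given; hence (1,2) = 2.
2 is placed in column 2, leaving (3,2) = 1.
Row 3 now contains 1, which forces (3,3) = 2.
Row 3 now contains 1, leaving (3,4) = 3.
Column 4 already has 3; hence (4,4) = 1.
Column 4 already has 1, so (1,4) = 4.
Cage h needs two cells with sum 5, leaving (1,5) = 1.
4 is placed in column 4; hence (2,4) = 5.
Row 2 now contains 5, so (2,5) = 4.
Column 5 now contains 4; hence (3,5) = 5.
4 is placed in column 4, so (5,4) = 2.
Column 5 already has 1, leaving (5,5) = 3.
1 is placed in row 1, which forces (1,1) = 3.
Cage f has sum 9, leaving (1,3) = 5.
The two cells of cage e must have sum 5; hence (2,1) = 2.
Row 2 already has 4; hence (2,2) = 3.
The 3 cells of cage f must have sum 9, so (2,3) = 1.
Row 3 now contains 5, leaving (3,1) = 4.
The 3 cells of cage a must have sum 13, which forces (4,1) = 5.
Cage a needs sum 13, so (4,2) = 4.
Cage g needs two cells with sum 7; hence (4,3) = 3.
3 is placed in column 5, leaving (4,5) = 2.
Row 5 now contains 2, leaving (5,1) = 1.
Cage k's pair has sum 6, so (5,2) = 5.
Row 5 now contains 3; hence (5,3) = 4.
Filled in: 3 2 5 4 1 / 2 3 1 5 4 / 4 1 2 3 5 / 5 4 3 1 2 / 1 5 4 2 3.

2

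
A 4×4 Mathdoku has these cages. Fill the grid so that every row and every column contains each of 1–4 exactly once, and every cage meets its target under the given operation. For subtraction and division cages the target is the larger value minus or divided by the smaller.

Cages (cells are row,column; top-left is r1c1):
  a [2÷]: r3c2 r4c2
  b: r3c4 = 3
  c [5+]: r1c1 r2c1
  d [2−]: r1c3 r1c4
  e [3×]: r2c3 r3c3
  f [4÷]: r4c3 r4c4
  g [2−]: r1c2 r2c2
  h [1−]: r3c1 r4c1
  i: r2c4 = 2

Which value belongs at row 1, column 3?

2

Cage i is given; hence r2c4 = 2.
Cage b is a single given cell, which forces r3c4 = 3.
The two cells of cage e must have product 3, so r2c3 = 3.
Row 3 now contains 3; hence r3c3 = 1.
Column 3 already has 1; hence r4c3 = 4.
Row 4 already has 4, so r4c4 = 1.
Column 3 already has 3, so r1c3 = 2.
Column 4 now contains 1, leaving r1c4 = 4.
Cage a needs two cells with quotient 2, so r3c2 = 4.
The two cells of cage h must have difference 1, which forces r4c1 = 3.
Row 4 already has 1, which forces r4c2 = 2.
Row 1 already has 4, so r1c1 = 1.
Row 1 already has 2; hence r1c2 = 3.
The two cells of cage c must have sum 5; hence r2c1 = 4.
4 is placed in column 2, leaving r2c2 = 1.
Row 3 already has 4; hence r3c1 = 2.
The full grid is 1 3 2 4 / 4 1 3 2 / 2 4 1 3 / 3 2 4 1.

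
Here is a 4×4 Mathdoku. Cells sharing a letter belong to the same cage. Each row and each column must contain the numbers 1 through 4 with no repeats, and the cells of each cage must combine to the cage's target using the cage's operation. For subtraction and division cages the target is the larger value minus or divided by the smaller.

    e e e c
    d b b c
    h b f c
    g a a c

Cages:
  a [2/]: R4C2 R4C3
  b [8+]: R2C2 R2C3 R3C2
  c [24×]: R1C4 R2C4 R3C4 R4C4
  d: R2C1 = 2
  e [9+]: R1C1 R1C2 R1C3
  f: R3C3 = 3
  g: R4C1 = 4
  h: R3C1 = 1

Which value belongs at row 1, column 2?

D is a freebie; hence R2C1 = 2.
Cage h is a single given cell, which forces R3C1 = 1.
Cage f is a single given cell, leaving R3C3 = 3.
Cage g is a single given cell; hence R4C1 = 4.
Column 1 already has 4, which forces R1C1 = 3.
Cage b has sum 8, so R2C2 = 3.
Cage b has sum 8, leaving R2C3 = 1.
1 is placed in row 2, leaving R2C4 = 4.
Cage b has sum 8; hence R3C2 = 4.
Column 4 already has 4, so R3C4 = 2.
Column 3 now contains 1; hence R4C3 = 2.
Column 2 already has 4, leaving R1C2 = 2.
2 is placed in column 3, leaving R1C3 = 4.
Column 4 now contains 2; hence R1C4 = 1.
2 is placed in row 4, so R4C2 = 1.
The 4 cells of cage c must have product 24, which forces R4C4 = 3.
The full grid is 3 2 4 1 / 2 3 1 4 / 1 4 3 2 / 4 1 2 3.

2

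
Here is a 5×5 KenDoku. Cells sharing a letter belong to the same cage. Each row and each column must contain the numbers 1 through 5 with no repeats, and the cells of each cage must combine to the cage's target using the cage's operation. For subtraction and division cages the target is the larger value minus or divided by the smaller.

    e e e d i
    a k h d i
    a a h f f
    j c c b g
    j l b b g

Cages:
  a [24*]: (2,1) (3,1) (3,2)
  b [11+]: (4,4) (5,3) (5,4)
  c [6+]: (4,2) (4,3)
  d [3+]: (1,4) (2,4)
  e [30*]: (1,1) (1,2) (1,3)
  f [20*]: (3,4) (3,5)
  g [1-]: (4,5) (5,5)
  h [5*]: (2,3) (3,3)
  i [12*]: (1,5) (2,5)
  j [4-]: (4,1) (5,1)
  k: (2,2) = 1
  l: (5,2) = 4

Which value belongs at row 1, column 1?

Cage k is given; hence (2,2) = 1.
Row 2 now contains 1, which forces (2,3) = 5.
Row 2 now contains 1, so (2,4) = 2.
Column 3 already has 5, which forces (3,3) = 1.
L is a freebie; hence (5,2) = 4.
Column 4 already has 2; hence (1,4) = 1.
Cage c's pair has sum 6, which forces (4,2) = 2.
Cage c's pair has sum 6, which forces (4,3) = 4.
Row 4 now contains 4, leaving (4,4) = 3.
Row 4 now contains 3, leaving (4,5) = 1.
Cage b needs sum 11; hence (5,4) = 5.
The 3 cells of cage a must have product 24, leaving (2,1) = 4.
4 is placed in row 2; hence (2,5) = 3.
Cage a needs product 24, so (3,1) = 2.
2 is placed in column 2, which forces (3,2) = 3.
Column 4 already has 5; hence (3,4) = 4.
Cage f needs two cells with product 20, so (3,5) = 5.
Row 4 now contains 1, so (4,1) = 5.
5 is placed in row 5, so (5,1) = 1.
Cage b needs sum 11, so (5,3) = 3.
Cage g needs two cells with difference 1, so (5,5) = 2.
Column 1 now contains 5, which forces (1,1) = 3.
Column 2 already has 3, so (1,2) = 5.
3 is placed in column 3, which forces (1,3) = 2.
3 is placed in column 5, so (1,5) = 4.
The full grid is 3 5 2 1 4 / 4 1 5 2 3 / 2 3 1 4 5 / 5 2 4 3 1 / 1 4 3 5 2.

3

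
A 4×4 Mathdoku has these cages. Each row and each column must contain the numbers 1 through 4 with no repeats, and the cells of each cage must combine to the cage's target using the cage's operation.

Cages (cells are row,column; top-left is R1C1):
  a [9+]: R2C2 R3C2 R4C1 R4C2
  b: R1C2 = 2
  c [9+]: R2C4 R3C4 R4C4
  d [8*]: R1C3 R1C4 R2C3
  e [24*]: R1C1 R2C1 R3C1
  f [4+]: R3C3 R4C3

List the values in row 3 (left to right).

2 3 1 4

B is a freebie, which forces R1C2 = 2.
The 3 cells of cage d must have product 8, which forces R2C3 = 2.
Cage a needs sum 9; hence R4C1 = 1.
Row 4 already has 1, so R4C3 = 3.
The 3 cells of cage e must have product 24; hence R3C1 = 2.
Column 3 now contains 3; hence R3C3 = 1.
Row 4 already has 3, which forces R4C2 = 4.
Row 4 already has 4, so R4C4 = 2.
1 is placed in column 3, which forces R1C3 = 4.
Cage d needs product 8, so R1C4 = 1.
The 4 cells of cage a must have sum 9, leaving R2C2 = 1.
Row 3 already has 1; hence R3C2 = 3.
Row 3 already has 3; hence R3C4 = 4.
Row 1 now contains 4, so R1C1 = 3.
Cage e has product 24; hence R2C1 = 4.
4 is placed in column 4, leaving R2C4 = 3.
Filled in: 3 2 4 1 / 4 1 2 3 / 2 3 1 4 / 1 4 3 2.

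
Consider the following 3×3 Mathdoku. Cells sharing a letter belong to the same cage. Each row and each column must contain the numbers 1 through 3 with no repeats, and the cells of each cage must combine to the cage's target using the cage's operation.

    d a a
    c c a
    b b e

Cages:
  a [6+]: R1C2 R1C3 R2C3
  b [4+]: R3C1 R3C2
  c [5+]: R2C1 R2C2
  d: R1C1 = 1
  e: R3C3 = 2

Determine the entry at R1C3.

D is a freebie, leaving R1C1 = 1.
1 is placed in column 1, which forces R3C1 = 3.
Row 3 now contains 3, which forces R3C2 = 1.
E is a freebie, so R3C3 = 2.
Cage a needs sum 6, so R1C2 = 2.
2 is placed in column 3, leaving R1C3 = 3.
3 is placed in column 1, leaving R2C1 = 2.
The two cells of cage c must have sum 5; hence R2C2 = 3.
Cage a needs sum 6, leaving R2C3 = 1.
The full grid is 1 2 3 / 2 3 1 / 3 1 2.

3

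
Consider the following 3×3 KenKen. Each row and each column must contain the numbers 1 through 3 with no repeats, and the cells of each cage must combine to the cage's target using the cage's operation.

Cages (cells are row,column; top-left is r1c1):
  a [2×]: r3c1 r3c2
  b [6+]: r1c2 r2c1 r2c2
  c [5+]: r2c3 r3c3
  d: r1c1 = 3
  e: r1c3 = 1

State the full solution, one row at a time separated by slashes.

3 2 1 / 1 3 2 / 2 1 3

Cage d is given; hence r1c1 = 3.
Cage e is a single given cell; hence r1c3 = 1.
Row 1 now contains 1, so r1c2 = 2.
The 3 cells of cage b must have sum 6, leaving r2c1 = 1.
Cage b has sum 6, leaving r2c2 = 3.
Row 2 already has 3, leaving r2c3 = 2.
Column 1 already has 1, which forces r3c1 = 2.
Column 2 already has 2, so r3c2 = 1.
2 is placed in column 3, so r3c3 = 3.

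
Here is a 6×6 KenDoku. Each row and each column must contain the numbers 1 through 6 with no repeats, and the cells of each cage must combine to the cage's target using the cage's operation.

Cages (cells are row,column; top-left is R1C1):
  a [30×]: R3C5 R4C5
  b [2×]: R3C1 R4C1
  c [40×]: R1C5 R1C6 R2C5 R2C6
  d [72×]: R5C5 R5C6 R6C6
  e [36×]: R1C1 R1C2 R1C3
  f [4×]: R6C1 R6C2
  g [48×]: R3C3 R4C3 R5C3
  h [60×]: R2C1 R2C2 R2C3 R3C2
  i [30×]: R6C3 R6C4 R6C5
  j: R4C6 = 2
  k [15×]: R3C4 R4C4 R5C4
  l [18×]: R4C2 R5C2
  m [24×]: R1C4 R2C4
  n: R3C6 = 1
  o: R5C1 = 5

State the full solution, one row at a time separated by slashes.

6 2 3 4 1 5 / 3 5 1 6 2 4 / 2 4 6 3 5 1 / 1 3 4 5 6 2 / 5 6 2 1 4 3 / 4 1 5 2 3 6

Cage n is a single given cell, leaving R3C6 = 1.
Cage j is a single given cell; hence R4C6 = 2.
O is a freebie, which forces R5C1 = 5.
Row 3 already has 1, which forces R3C1 = 2.
2 is placed in row 4; hence R4C1 = 1.
Column 1 already has 1, which forces R6C1 = 4.
Row 6 now contains 4, which forces R6C2 = 1.
The 4 cells of cage h must have product 60, so R2C3 = 1.
Row 2 now contains 1; hence R2C5 = 2.
The 3 cells of cage g must have product 48, which forces R5C3 = 2.
Cage k has product 15, so R5C4 = 1.
The 3 cells of cage e must have product 36, which forces R1C2 = 2.
2 is placed in column 5, which forces R1C5 = 1.
Cage h needs product 60; hence R2C1 = 3.
Cage i needs product 30, so R6C4 = 2.
Column 1 already has 3, leaving R1C1 = 6.
Cage e needs product 36, so R1C3 = 3.
Row 1 already has 6; hence R1C4 = 4.
4 is placed in row 1, leaving R1C6 = 5.
Column 4 already has 4, leaving R2C4 = 6.
Column 6 already has 5, so R2C6 = 4.
3 is placed in column 3, which forces R6C3 = 5.
Row 6 now contains 5, which forces R6C5 = 3.
Row 6 now contains 3, leaving R6C6 = 6.
Row 2 now contains 4, so R2C2 = 5.
Cage h needs product 60, so R3C2 = 4.
Row 3 already has 4, so R3C3 = 6.
6 is placed in row 3, leaving R3C5 = 5.
Column 3 now contains 6, which forces R4C3 = 4.
Column 5 now contains 5, which forces R4C5 = 6.
Cage d has product 72, leaving R5C5 = 4.
6 is placed in column 6, leaving R5C6 = 3.
5 is placed in row 3; hence R3C4 = 3.
Row 4 already has 6, so R4C2 = 3.
The 3 cells of cage k must have product 15; hence R4C4 = 5.
Row 5 now contains 3, which forces R5C2 = 6.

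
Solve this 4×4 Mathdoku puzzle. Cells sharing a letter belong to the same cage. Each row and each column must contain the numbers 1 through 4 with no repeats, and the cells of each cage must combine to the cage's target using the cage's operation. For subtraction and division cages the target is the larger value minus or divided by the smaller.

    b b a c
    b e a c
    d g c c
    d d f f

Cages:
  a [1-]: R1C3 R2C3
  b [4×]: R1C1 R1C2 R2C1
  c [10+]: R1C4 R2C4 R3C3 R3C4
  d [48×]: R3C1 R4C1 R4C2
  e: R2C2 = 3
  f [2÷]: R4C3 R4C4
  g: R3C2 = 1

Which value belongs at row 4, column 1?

Cage e is given, which forces R2C2 = 3.
Cage d needs product 48, which forces R3C1 = 4.
Cage g is given, so R3C2 = 1.
The 3 cells of cage d must have product 48, leaving R4C1 = 3.
The 3 cells of cage d must have product 48; hence R4C2 = 4.
4 is placed in column 1, leaving R1C1 = 1.
Column 2 now contains 1, so R1C2 = 2.
2 is placed in row 1; hence R1C3 = 3.
1 is placed in row 1, leaving R1C4 = 4.
Cage b has product 4, so R2C1 = 2.
Column 4 now contains 4, leaving R2C4 = 1.
3 is placed in column 3, leaving R3C3 = 2.
Row 3 already has 2; hence R3C4 = 3.
2 is placed in column 3, leaving R4C3 = 1.
Column 4 already has 1, which forces R4C4 = 2.
Row 2 already has 1, leaving R2C3 = 4.
The full grid is 1 2 3 4 / 2 3 4 1 / 4 1 2 3 / 3 4 1 2.

3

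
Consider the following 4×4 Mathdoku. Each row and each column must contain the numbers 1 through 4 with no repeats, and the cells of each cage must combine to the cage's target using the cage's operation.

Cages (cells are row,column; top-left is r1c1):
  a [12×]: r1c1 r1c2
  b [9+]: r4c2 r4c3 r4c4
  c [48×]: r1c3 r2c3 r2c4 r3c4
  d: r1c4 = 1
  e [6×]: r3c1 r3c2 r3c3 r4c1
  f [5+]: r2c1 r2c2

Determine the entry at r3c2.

Cage d is given, leaving r1c4 = 1.
The 4 cells of cage e must have product 6; hence r4c1 = 1.
Row 1 needs a 2, and only r1c3 is open for it.
Row 2 needs a 1, and only r2c2 is open for it.
The two cells of cage f must have sum 5, leaving r2c1 = 4.
Row 2 now contains 4, so r2c3 = 3.
3 is placed in row 2, which forces r2c4 = 2.
The 4 cells of cage e must have product 6; hence r3c3 = 1.
3 is placed in column 3, which forces r4c3 = 4.
4 is placed in row 4; hence r4c4 = 3.
Column 1 already has 4, which forces r1c1 = 3.
The two cells of cage a must have product 12, which forces r1c2 = 4.
3 is placed in column 1, which forces r3c1 = 2.
Row 3 already has 2, so r3c2 = 3.
Column 4 now contains 3, so r3c4 = 4.
3 is placed in row 4, leaving r4c2 = 2.
Completed grid: 3 4 2 1 / 4 1 3 2 / 2 3 1 4 / 1 2 4 3.

3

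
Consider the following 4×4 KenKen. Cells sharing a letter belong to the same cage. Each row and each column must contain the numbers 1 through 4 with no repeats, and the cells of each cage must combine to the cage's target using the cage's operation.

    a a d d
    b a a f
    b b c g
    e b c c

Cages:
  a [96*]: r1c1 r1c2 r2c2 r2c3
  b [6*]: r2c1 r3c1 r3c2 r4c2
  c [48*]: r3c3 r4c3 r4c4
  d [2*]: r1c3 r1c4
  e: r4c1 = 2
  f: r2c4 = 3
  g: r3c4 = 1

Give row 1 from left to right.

4 3 1 2

Cage f is a single given cell, so r2c4 = 3.
Cage c has product 48, which forces r3c3 = 4.
Cage g is a single given cell, which forces r3c4 = 1.
Cage e is a single given cell, so r4c1 = 2.
Cage c has product 48, which forces r4c3 = 3.
Cage c has product 48, so r4c4 = 4.
The 4 cells of cage a must have product 96; hence r1c1 = 4.
Cage a has product 96; hence r1c2 = 3.
The two cells of cage d must have product 2, so r1c3 = 1.
1 is placed in column 4, so r1c4 = 2.
Column 1 now contains 2, leaving r2c1 = 1.
Cage a has product 96; hence r2c2 = 4.
4 is placed in column 3, which forces r2c3 = 2.
Column 1 now contains 2, which forces r3c1 = 3.
Cage b needs product 6, leaving r3c2 = 2.
3 is placed in row 4, which forces r4c2 = 1.
Filled in: 4 3 1 2 / 1 4 2 3 / 3 2 4 1 / 2 1 3 4.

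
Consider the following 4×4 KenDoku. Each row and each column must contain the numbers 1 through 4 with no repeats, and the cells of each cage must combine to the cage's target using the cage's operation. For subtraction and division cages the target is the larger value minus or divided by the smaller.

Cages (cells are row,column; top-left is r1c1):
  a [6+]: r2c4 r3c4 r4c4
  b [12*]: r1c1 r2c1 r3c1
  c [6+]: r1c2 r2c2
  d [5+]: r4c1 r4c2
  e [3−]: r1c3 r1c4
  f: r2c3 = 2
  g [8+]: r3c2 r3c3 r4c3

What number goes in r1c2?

F is a freebie; hence r2c3 = 2.
Cage c needs two cells with sum 6; hence r1c2 = 2.
2 is placed in row 2, so r2c2 = 4.
The only place for 3 in row 1 is r1c1.
3 is placed in column 1, so r2c1 = 1.
1 is placed in row 2, which forces r2c4 = 3.
Cage b has product 12, so r3c1 = 4.
Column 1 already has 4, leaving r4c1 = 2.
2 is placed in row 4, leaving r4c4 = 1.
The two cells of cage e must have difference 3, leaving r1c3 = 1.
1 is placed in column 4, leaving r1c4 = 4.
Column 3 already has 1, leaving r3c3 = 3.
1 is placed in column 4, leaving r3c4 = 2.
Row 4 already has 1; hence r4c2 = 3.
The 3 cells of cage g must have sum 8, so r4c3 = 4.
3 is placed in row 3, leaving r3c2 = 1.
The full grid is 3 2 1 4 / 1 4 2 3 / 4 1 3 2 / 2 3 4 1.

2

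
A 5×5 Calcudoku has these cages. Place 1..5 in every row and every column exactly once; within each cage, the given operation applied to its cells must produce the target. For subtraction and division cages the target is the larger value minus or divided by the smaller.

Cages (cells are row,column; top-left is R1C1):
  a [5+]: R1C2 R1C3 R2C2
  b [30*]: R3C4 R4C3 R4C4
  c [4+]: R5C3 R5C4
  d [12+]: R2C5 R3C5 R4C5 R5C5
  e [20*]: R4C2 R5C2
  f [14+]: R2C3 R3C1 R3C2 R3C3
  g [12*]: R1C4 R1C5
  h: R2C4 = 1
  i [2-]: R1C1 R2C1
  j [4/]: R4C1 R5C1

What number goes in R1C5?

3

Cage h is a single given cell; hence R2C4 = 1.
Column 4 already has 1, leaving R5C4 = 3.
Cage a needs sum 5, leaving R1C2 = 1.
Cage a needs sum 5, which forces R1C3 = 2.
3 is placed in column 4, so R1C4 = 4.
Cage g's pair has product 12, which forces R1C5 = 3.
Row 2 now contains 1, which forces R2C2 = 2.
Cage b needs product 30, which forces R4C3 = 3.
3 is placed in row 5, leaving R5C3 = 1.
Row 1 already has 3, so R1C1 = 5.
Cage i needs two cells with difference 2, which forces R2C1 = 3.
The two cells of cage j must have quotient 4; hence R4C1 = 1.
1 is placed in row 5, which forces R5C1 = 4.
4 is placed in row 5; hence R5C2 = 5.
5 is placed in row 5, leaving R5C5 = 2.
Column 1 now contains 1, leaving R3C1 = 2.
Cage f needs sum 14; hence R3C2 = 3.
Row 3 now contains 2; hence R3C4 = 5.
Cage d needs sum 12; hence R3C5 = 1.
Column 2 now contains 5, which forces R4C2 = 4.
Column 4 now contains 5, which forces R4C4 = 2.
4 is placed in row 4, leaving R4C5 = 5.
Cage f needs sum 14; hence R2C3 = 5.
5 is placed in column 5, which forces R2C5 = 4.
Row 3 already has 5, leaving R3C3 = 4.
Filled in: 5 1 2 4 3 / 3 2 5 1 4 / 2 3 4 5 1 / 1 4 3 2 5 / 4 5 1 3 2.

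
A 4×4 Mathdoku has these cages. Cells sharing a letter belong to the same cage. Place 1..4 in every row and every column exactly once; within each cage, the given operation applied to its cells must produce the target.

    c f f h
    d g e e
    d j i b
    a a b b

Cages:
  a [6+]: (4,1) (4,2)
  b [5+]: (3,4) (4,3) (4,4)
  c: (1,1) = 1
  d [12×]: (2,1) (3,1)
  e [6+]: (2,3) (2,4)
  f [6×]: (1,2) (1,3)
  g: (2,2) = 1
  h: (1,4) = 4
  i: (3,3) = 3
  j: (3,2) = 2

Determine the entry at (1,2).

3

C is a freebie, which forces (1,1) = 1.
H is a freebie, leaving (1,4) = 4.
G is a freebie, which forces (2,2) = 1.
Column 4 already has 4, which forces (2,4) = 2.
J is a freebie, leaving (3,2) = 2.
Cage i is given, leaving (3,3) = 3.
Column 4 already has 2, leaving (3,4) = 1.
2 is placed in column 2, so (4,2) = 4.
Column 4 already has 1, so (4,4) = 3.
2 is placed in column 2, leaving (1,2) = 3.
Column 3 now contains 3, so (1,3) = 2.
Cage d needs two cells with product 12, leaving (2,1) = 3.
Row 2 already has 2, so (2,3) = 4.
Row 3 already has 3; hence (3,1) = 4.
4 is placed in row 4, which forces (4,1) = 2.
Cage b needs sum 5, which forces (4,3) = 1.
Filled in: 1 3 2 4 / 3 1 4 2 / 4 2 3 1 / 2 4 1 3.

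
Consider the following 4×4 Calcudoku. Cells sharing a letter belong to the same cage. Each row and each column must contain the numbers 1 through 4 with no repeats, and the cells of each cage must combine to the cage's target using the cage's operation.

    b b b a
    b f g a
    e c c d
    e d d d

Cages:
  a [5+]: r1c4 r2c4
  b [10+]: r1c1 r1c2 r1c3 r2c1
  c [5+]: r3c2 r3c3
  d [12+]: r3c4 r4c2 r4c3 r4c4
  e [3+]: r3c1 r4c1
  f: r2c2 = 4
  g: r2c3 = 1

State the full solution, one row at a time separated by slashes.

Cage f is a single given cell; hence r2c2 = 4.
G is a freebie, leaving r2c3 = 1.
In column 1, 4 can only go at r1c1, so r1c1 = 4.
Cage b needs sum 10, which forces r1c2 = 1.
Row 3 needs a 1, and only r3c1 is open for it.
Column 1 now contains 1, leaving r4c1 = 2.
Row 4 already has 2, leaving r4c2 = 3.
Row 4 already has 3; hence r4c3 = 4.
Row 4 now contains 4, so r4c4 = 1.
The 4 cells of cage b must have sum 10, leaving r1c3 = 2.
2 is placed in row 1, which forces r1c4 = 3.
Column 1 now contains 2, so r2c1 = 3.
Column 4 now contains 3, so r2c4 = 2.
Column 2 already has 3, so r3c2 = 2.
Cage c's pair has sum 5, so r3c3 = 3.
The 4 cells of cage d must have sum 12; hence r3c4 = 4.

4 1 2 3 / 3 4 1 2 / 1 2 3 4 / 2 3 4 1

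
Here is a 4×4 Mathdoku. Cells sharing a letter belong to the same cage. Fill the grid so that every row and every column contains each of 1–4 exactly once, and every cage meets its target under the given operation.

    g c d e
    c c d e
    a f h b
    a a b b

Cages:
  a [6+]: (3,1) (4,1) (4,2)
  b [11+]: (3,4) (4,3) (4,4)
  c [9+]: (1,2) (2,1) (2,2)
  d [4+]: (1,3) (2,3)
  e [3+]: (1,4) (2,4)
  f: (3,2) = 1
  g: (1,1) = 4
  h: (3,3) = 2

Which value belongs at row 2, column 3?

G is a freebie, leaving (1,1) = 4.
Cage f is a single given cell, so (3,2) = 1.
H is a freebie, leaving (3,3) = 2.
The 3 cells of cage b must have sum 11, so (3,4) = 4.
Cage b has sum 11, which forces (4,3) = 4.
Cage b has sum 11; hence (4,4) = 3.
Cage c needs sum 9, which forces (2,2) = 4.
Row 3 now contains 2, leaving (3,1) = 3.
Cage a needs sum 6, so (4,1) = 1.
Row 4 already has 3; hence (4,2) = 2.
2 is placed in column 2, which forces (1,2) = 3.
Row 1 already has 3, leaving (1,3) = 1.
1 is placed in row 1, leaving (1,4) = 2.
Column 1 already has 3, so (2,1) = 2.
Column 3 already has 1, leaving (2,3) = 3.
Column 4 already has 2, which forces (2,4) = 1.
Completed grid: 4 3 1 2 / 2 4 3 1 / 3 1 2 4 / 1 2 4 3.

3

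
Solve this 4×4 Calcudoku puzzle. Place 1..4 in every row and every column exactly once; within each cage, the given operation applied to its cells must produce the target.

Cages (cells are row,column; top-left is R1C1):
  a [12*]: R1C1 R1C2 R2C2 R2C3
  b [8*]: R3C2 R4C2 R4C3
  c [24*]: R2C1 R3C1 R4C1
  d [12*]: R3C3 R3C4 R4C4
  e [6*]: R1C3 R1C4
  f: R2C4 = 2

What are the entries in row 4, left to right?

F is a freebie; hence R2C4 = 2.
The two cells of cage e must have product 6, so R1C3 = 2.
Column 4 already has 2, so R1C4 = 3.
The 3 cells of cage d must have product 12, so R3C3 = 3.
Cage a needs product 12, leaving R2C2 = 3.
Column 3 already has 3; hence R2C3 = 1.
Column 3 already has 1, so R4C3 = 4.
4 is placed in row 4; hence R4C4 = 1.
Row 2 already has 3; hence R2C1 = 4.
Cage c has product 24, which forces R3C1 = 2.
Cage b has product 8, leaving R3C2 = 1.
Column 4 already has 1, which forces R3C4 = 4.
Cage c needs product 24, so R4C1 = 3.
1 is placed in row 4, which forces R4C2 = 2.
Column 1 now contains 4, so R1C1 = 1.
1 is placed in column 2, so R1C2 = 4.
The full grid is 1 4 2 3 / 4 3 1 2 / 2 1 3 4 / 3 2 4 1.

3 2 4 1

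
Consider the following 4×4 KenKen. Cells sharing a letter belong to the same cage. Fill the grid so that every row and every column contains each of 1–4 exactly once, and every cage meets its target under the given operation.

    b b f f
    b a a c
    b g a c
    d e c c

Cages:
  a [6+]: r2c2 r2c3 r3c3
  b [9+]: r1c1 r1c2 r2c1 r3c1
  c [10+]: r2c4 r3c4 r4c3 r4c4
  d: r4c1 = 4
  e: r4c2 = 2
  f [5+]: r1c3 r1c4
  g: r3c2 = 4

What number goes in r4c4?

Cage g is a single given cell; hence r3c2 = 4.
Cage d is a single given cell; hence r4c1 = 4.
E is a freebie; hence r4c2 = 2.
Cage b has sum 9, so r1c2 = 3.
Column 2 already has 3, which forces r2c2 = 1.
The 4 cells of cage c must have sum 10, so r2c4 = 4.
Cage c has sum 10, so r3c4 = 2.
The two cells of cage f must have sum 5; hence r1c3 = 4.
Column 4 now contains 2, leaving r1c4 = 1.
Cage a has sum 6, which forces r2c3 = 2.
Cage a needs sum 6, leaving r3c3 = 3.
Column 3 already has 3, so r4c3 = 1.
Column 4 now contains 1; hence r4c4 = 3.
1 is placed in row 1, leaving r1c1 = 2.
Row 2 already has 2, which forces r2c1 = 3.
Row 3 already has 3; hence r3c1 = 1.
Completed grid: 2 3 4 1 / 3 1 2 4 / 1 4 3 2 / 4 2 1 3.

3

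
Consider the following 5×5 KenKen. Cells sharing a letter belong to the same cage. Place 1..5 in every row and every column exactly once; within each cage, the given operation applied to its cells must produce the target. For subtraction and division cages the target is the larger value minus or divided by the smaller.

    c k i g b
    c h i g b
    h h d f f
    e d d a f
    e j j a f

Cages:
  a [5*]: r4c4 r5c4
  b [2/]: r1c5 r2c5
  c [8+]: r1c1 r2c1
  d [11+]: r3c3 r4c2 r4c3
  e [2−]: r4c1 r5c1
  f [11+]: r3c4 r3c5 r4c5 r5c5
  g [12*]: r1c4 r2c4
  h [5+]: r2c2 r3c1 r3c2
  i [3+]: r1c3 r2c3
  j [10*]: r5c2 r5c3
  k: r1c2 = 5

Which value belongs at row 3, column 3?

4

Cage k is a single given cell, so r1c2 = 5.
5 is placed in column 2, leaving r5c2 = 2.
Row 5 now contains 2; hence r5c3 = 5.
Row 5 already has 5; hence r5c4 = 1.
Row 1 now contains 5, leaving r1c1 = 3.
Row 1 now contains 3, so r1c4 = 4.
The two cells of cage c must have sum 8; hence r2c1 = 5.
Column 2 now contains 2, which forces r2c2 = 1.
1 is placed in row 2, which forces r2c3 = 2.
4 is placed in column 4, which forces r2c4 = 3.
Row 2 already has 2; hence r2c5 = 4.
The 3 cells of cage h must have sum 5, which forces r3c1 = 1.
Cage h needs sum 5, which forces r3c2 = 3.
The 3 cells of cage d must have sum 11, so r3c3 = 4.
1 is placed in column 1, which forces r4c1 = 2.
Cage d needs sum 11, leaving r4c2 = 4.
The 3 cells of cage d must have sum 11, which forces r4c3 = 3.
Column 4 now contains 1, so r4c4 = 5.
Row 4 now contains 5, so r4c5 = 1.
Column 1 already has 3, so r5c1 = 4.
Column 5 already has 4, so r5c5 = 3.
2 is placed in column 3, which forces r1c3 = 1.
Column 5 now contains 1, which forces r1c5 = 2.
5 is placed in column 4, which forces r3c4 = 2.
Cage f needs sum 11, which forces r3c5 = 5.
Filled in: 3 5 1 4 2 / 5 1 2 3 4 / 1 3 4 2 5 / 2 4 3 5 1 / 4 2 5 1 3.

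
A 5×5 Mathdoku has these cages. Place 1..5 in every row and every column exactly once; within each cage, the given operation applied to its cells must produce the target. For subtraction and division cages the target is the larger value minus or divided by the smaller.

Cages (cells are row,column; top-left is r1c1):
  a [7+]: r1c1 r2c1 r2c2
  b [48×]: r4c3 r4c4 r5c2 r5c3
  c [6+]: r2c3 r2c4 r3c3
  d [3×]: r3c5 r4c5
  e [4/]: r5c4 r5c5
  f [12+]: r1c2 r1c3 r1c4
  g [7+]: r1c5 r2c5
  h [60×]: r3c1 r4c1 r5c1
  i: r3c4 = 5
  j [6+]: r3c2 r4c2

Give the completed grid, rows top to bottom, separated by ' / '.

1 3 5 4 2 / 2 4 1 3 5 / 4 1 2 5 3 / 3 5 4 2 1 / 5 2 3 1 4

Cage i is a single given cell, so r3c4 = 5.
In row 1, 1 can only go at r1c1, so r1c1 = 1.
In row 1, 2 can only go at r1c5, so r1c5 = 2.
The two cells of cage g must have sum 7; hence r2c5 = 5.
Row 5 needs a 5, and only r5c1 is open for it.
The only place for 5 in row 4 is r4c2.
Cage f has sum 12; hence r1c3 = 5.
Cage j needs two cells with sum 6, leaving r3c2 = 1.
1 is placed in row 3, leaving r3c5 = 3.
Column 5 now contains 3, leaving r4c5 = 1.
Column 5 now contains 1, which forces r5c5 = 4.
Row 3 already has 3, which forces r3c1 = 4.
Row 3 already has 3, which forces r3c3 = 2.
The 3 cells of cage h must have product 60, leaving r4c1 = 3.
Column 3 already has 2, leaving r4c3 = 4.
4 is placed in row 4; hence r4c4 = 2.
Column 3 already has 2; hence r5c3 = 3.
Row 5 already has 4, leaving r5c4 = 1.
4 is placed in column 1, which forces r2c1 = 2.
The 3 cells of cage a must have sum 7, so r2c2 = 4.
Column 3 now contains 3, leaving r2c3 = 1.
1 is placed in column 4, so r2c4 = 3.
3 is placed in row 5, leaving r5c2 = 2.
Column 2 now contains 4, which forces r1c2 = 3.
Column 4 already has 3, which forces r1c4 = 4.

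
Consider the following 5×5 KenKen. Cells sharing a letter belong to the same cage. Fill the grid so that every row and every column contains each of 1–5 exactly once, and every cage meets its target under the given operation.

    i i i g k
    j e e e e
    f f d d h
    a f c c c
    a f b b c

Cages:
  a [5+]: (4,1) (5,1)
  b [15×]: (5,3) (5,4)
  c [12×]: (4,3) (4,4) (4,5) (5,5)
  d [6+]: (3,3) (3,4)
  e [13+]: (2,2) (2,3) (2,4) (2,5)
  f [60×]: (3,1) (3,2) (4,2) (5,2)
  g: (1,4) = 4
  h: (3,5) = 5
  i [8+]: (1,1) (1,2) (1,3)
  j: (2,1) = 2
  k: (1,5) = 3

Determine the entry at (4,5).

Cage g is given; hence (1,4) = 4.
Cage k is given, leaving (1,5) = 3.
Cage j is a single given cell, leaving (2,1) = 2.
H is a freebie, leaving (3,5) = 5.
The two cells of cage d must have sum 6; hence (3,3) = 4.
Cage d's pair has sum 6, which forces (3,4) = 2.
Row 4 needs a 2, and only (4,3) is open for it.
Cage i needs sum 8, leaving (1,2) = 2.
Cage c needs product 12, so (4,4) = 3.
Cage c has product 12, so (4,5) = 1.
3 is placed in column 4, so (5,4) = 5.
The 4 cells of cage c must have product 12; hence (5,5) = 2.
Column 4 now contains 5, which forces (2,4) = 1.
1 is placed in column 5, so (2,5) = 4.
1 is placed in row 4, which forces (4,1) = 4.
The 4 cells of cage f must have product 60, which forces (4,2) = 5.
The two cells of cage a must have sum 5, which forces (5,1) = 1.
Row 5 already has 5, so (5,2) = 4.
Row 5 already has 5, leaving (5,3) = 3.
Column 1 already has 1, leaving (1,1) = 5.
Cage i needs sum 8, which forces (1,3) = 1.
Column 2 already has 5; hence (2,2) = 3.
Column 3 already has 3, leaving (2,3) = 5.
Column 1 already has 1, which forces (3,1) = 3.
Cage f has product 60; hence (3,2) = 1.
Completed grid: 5 2 1 4 3 / 2 3 5 1 4 / 3 1 4 2 5 / 4 5 2 3 1 / 1 4 3 5 2.

1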